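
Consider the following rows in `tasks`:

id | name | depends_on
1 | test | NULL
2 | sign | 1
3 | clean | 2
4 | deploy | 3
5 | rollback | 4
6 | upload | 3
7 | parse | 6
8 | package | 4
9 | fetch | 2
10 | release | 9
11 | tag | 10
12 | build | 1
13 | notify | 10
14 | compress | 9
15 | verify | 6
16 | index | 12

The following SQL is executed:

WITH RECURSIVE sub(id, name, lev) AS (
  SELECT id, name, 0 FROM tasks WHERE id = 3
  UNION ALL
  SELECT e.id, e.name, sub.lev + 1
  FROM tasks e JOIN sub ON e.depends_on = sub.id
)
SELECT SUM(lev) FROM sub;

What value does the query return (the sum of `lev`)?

Base: id=3 (clean) at lev 0.
Iteration 1: rows with depends_on in {3} -> deploy (id 4, lev 1), upload (id 6, lev 1).
Iteration 2: rows with depends_on in {4,6} -> rollback (id 5, lev 2), parse (id 7, lev 2), package (id 8, lev 2), verify (id 15, lev 2).
Iteration 3: no rows with depends_on in {5,7,8,15}; recursion stops.
SUM(lev) = 0 + 1 + 1 + 2 + 2 + 2 + 2 = 10.

10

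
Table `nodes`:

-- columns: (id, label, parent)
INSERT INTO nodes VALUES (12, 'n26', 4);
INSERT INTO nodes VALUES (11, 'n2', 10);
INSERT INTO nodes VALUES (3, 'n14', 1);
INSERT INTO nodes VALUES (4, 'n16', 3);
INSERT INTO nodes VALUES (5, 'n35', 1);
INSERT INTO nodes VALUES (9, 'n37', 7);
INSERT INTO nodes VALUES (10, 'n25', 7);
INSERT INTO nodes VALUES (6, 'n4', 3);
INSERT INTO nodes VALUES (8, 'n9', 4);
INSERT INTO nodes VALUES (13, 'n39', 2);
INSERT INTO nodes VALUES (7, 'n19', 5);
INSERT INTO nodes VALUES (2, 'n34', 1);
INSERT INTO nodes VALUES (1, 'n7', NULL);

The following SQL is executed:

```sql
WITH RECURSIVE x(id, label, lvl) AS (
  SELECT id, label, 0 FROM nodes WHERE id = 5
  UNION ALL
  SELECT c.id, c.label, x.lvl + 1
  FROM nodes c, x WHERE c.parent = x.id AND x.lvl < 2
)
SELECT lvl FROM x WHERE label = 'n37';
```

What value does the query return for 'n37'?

2

Base: id=5 (n35) at lvl 0.
Iteration 1: rows with parent in {5} -> n19 (id 7, lvl 1).
Iteration 2: rows with parent in {7} -> n37 (id 9, lvl 2), n25 (id 10, lvl 2).
Iteration 3: lvl < 2 fails for all current rows; recursion stops.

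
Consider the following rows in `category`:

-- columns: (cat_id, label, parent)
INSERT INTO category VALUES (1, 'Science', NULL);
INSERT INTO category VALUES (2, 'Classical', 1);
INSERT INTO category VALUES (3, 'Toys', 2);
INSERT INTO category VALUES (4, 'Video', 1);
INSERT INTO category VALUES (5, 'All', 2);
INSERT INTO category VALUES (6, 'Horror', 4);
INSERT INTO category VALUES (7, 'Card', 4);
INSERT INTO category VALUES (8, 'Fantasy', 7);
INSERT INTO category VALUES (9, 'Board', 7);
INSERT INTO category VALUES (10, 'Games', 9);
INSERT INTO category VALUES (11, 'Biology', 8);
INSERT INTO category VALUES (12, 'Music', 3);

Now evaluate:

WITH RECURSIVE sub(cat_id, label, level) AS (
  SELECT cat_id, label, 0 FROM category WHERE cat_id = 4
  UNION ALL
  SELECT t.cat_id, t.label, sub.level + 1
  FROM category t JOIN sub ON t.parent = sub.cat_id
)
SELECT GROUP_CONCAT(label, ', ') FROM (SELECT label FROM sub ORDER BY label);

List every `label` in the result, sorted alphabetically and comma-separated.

Base: cat_id=4 (Video) at level 0.
Iteration 1: rows with parent in {4} -> Horror (id 6, level 1), Card (id 7, level 1).
Iteration 2: rows with parent in {6,7} -> Fantasy (id 8, level 2), Board (id 9, level 2).
Iteration 3: rows with parent in {8,9} -> Games (id 10, level 3), Biology (id 11, level 3).
Iteration 4: no rows with parent in {10,11}; recursion stops.

Biology, Board, Card, Fantasy, Games, Horror, Video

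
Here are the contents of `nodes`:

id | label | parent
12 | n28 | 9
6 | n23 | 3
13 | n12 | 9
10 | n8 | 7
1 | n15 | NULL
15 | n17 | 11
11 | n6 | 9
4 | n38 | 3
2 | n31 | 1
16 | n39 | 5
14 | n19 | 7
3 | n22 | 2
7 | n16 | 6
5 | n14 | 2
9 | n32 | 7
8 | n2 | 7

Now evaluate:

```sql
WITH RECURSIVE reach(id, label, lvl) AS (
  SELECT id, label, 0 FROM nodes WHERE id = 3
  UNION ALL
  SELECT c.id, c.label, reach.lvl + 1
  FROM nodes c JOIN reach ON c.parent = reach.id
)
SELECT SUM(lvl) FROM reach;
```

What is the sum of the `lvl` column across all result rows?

Base: id=3 (n22) at lvl 0.
Iteration 1: rows with parent in {3} -> n38 (id 4, lvl 1), n23 (id 6, lvl 1).
Iteration 2: rows with parent in {4,6} -> n16 (id 7, lvl 2).
Iteration 3: rows with parent in {7} -> n2 (id 8, lvl 3), n32 (id 9, lvl 3), n8 (id 10, lvl 3), n19 (id 14, lvl 3).
Iteration 4: rows with parent in {8,9,10,14} -> n6 (id 11, lvl 4), n28 (id 12, lvl 4), n12 (id 13, lvl 4).
Iteration 5: rows with parent in {11,12,13} -> n17 (id 15, lvl 5).
Iteration 6: no rows with parent in {15}; recursion stops.
SUM(lvl) = 0 + 1 + 1 + 2 + 3 + 3 + 3 + 3 + 4 + 4 + 4 + 5 = 33.

33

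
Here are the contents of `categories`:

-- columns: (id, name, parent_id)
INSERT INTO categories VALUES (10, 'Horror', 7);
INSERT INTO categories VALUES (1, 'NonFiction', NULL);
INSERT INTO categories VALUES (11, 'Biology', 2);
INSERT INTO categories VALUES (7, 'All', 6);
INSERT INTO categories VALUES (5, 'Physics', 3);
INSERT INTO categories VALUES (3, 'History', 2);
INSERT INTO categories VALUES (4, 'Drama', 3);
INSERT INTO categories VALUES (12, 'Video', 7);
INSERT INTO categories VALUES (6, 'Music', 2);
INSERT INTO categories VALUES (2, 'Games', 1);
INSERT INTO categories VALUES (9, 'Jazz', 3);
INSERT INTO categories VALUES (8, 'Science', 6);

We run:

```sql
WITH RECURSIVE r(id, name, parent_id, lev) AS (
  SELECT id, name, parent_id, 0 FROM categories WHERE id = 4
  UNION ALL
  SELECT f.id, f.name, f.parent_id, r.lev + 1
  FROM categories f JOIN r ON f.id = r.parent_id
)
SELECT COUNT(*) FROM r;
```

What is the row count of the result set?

Base: id=4 (Drama), parent_id=3, lev 0.
Iteration 1: join on id=3 -> History (id 3, parent_id=2, lev 1).
Iteration 2: join on id=2 -> Games (id 2, parent_id=1, lev 2).
Iteration 3: join on id=1 -> NonFiction (id 1, parent_id=NULL, lev 3).
Iteration 4: parent_id is NULL; no match; recursion stops.
Total rows emitted: 4.

4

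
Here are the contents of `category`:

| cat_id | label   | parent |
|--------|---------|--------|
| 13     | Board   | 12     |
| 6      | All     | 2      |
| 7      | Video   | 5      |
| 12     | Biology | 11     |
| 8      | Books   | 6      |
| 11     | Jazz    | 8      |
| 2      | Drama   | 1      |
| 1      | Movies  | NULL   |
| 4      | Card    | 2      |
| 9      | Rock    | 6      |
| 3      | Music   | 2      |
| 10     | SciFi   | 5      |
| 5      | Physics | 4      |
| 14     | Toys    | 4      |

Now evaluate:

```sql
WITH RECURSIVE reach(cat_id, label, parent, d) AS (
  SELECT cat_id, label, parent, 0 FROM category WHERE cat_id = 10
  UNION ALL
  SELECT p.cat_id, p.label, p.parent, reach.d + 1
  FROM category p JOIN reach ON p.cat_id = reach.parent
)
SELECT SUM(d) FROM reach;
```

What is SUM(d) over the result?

Base: cat_id=10 (SciFi), parent=5, d 0.
Iteration 1: join on cat_id=5 -> Physics (id 5, parent=4, d 1).
Iteration 2: join on cat_id=4 -> Card (id 4, parent=2, d 2).
Iteration 3: join on cat_id=2 -> Drama (id 2, parent=1, d 3).
Iteration 4: join on cat_id=1 -> Movies (id 1, parent=NULL, d 4).
Iteration 5: parent is NULL; no match; recursion stops.
SUM(d) = 0 + 1 + 2 + 3 + 4 = 10.

10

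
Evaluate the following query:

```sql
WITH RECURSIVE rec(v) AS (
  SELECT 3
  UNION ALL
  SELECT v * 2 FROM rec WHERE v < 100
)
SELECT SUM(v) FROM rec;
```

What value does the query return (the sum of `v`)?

381

Base: v=3.
Iteration 1: 3 < 100 holds -> v = 3 * 2 = 6.
Iteration 2: 6 < 100 holds -> v = 6 * 2 = 12.
Iteration 3: 12 < 100 holds -> v = 12 * 2 = 24.
Iteration 4: 24 < 100 holds -> v = 24 * 2 = 48.
Iteration 5: 48 < 100 holds -> v = 48 * 2 = 96.
Iteration 6: 96 < 100 holds -> v = 96 * 2 = 192.
Iteration 7: 192 < 100 fails; recursion stops.
SUM(v) = 3 + 6 + 12 + 24 + 48 + 96 + 192 = 381.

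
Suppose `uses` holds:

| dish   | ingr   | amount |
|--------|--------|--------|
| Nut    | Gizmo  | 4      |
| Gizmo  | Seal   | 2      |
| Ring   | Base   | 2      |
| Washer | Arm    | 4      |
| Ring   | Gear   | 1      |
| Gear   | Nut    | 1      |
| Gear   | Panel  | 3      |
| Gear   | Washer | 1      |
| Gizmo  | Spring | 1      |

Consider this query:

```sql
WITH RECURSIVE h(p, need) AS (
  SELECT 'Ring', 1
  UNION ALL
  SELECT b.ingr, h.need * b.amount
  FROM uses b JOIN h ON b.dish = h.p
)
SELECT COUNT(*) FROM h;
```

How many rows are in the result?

10

Base: (Ring, need=1).
Iteration 1: components of {Ring} -> Base = 1*2 = 2, Gear = 1*1 = 1.
Iteration 2: components of {Base,Gear} -> Nut = 1*1 = 1, Panel = 1*3 = 3, Washer = 1*1 = 1.
Iteration 3: components of {Nut,Panel,Washer} -> Arm = 1*4 = 4, Gizmo = 1*4 = 4.
Iteration 4: components of {Arm,Gizmo} -> Seal = 4*2 = 8, Spring = 4*1 = 4.
Iteration 5: no further components; recursion stops.
Total rows emitted: 10.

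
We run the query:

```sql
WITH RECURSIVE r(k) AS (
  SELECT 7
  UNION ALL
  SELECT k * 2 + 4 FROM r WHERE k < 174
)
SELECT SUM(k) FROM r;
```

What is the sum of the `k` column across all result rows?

Base: k=7.
Iteration 1: 7 < 174 holds -> k = 7 * 2 + 4 = 18.
Iteration 2: 18 < 174 holds -> k = 18 * 2 + 4 = 40.
Iteration 3: 40 < 174 holds -> k = 40 * 2 + 4 = 84.
Iteration 4: 84 < 174 holds -> k = 84 * 2 + 4 = 172.
Iteration 5: 172 < 174 holds -> k = 172 * 2 + 4 = 348.
Iteration 6: 348 < 174 fails; recursion stops.
SUM(k) = 7 + 18 + 40 + 84 + 172 + 348 = 669.

669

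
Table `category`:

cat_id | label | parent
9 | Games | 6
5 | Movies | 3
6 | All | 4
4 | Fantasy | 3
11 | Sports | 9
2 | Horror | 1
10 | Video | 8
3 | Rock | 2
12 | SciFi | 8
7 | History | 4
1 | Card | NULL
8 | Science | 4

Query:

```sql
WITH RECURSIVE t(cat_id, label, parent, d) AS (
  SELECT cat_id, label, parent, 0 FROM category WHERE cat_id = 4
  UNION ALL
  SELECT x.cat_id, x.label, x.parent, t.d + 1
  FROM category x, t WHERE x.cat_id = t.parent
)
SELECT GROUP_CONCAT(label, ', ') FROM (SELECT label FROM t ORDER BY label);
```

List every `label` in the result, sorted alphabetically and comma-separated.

Card, Fantasy, Horror, Rock

Base: cat_id=4 (Fantasy), parent=3, d 0.
Iteration 1: join on cat_id=3 -> Rock (id 3, parent=2, d 1).
Iteration 2: join on cat_id=2 -> Horror (id 2, parent=1, d 2).
Iteration 3: join on cat_id=1 -> Card (id 1, parent=NULL, d 3).
Iteration 4: parent is NULL; no match; recursion stops.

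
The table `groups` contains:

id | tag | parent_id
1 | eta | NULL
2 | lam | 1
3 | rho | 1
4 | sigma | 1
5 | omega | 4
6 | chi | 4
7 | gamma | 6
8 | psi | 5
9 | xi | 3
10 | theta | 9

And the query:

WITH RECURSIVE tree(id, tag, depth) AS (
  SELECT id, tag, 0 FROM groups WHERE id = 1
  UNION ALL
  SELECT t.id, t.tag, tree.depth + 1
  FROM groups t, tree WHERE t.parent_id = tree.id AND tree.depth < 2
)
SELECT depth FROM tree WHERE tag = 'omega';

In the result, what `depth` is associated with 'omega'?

Base: id=1 (eta) at depth 0.
Iteration 1: rows with parent_id in {1} -> lam (id 2, depth 1), rho (id 3, depth 1), sigma (id 4, depth 1).
Iteration 2: rows with parent_id in {2,3,4} -> omega (id 5, depth 2), chi (id 6, depth 2), xi (id 9, depth 2).
Iteration 3: depth < 2 fails for all current rows; recursion stops.

2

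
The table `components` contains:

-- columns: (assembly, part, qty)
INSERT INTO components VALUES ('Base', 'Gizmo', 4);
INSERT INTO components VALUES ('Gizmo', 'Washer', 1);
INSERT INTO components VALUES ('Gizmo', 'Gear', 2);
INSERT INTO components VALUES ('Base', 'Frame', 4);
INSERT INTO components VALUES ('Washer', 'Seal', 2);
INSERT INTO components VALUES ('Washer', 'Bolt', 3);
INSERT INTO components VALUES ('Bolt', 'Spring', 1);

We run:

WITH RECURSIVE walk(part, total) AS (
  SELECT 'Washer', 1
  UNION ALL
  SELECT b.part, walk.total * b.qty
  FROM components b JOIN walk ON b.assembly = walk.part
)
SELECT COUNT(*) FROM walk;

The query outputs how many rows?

Base: (Washer, total=1).
Iteration 1: components of {Washer} -> Bolt = 1*3 = 3, Seal = 1*2 = 2.
Iteration 2: components of {Bolt,Seal} -> Spring = 3*1 = 3.
Iteration 3: no further components; recursion stops.
Total rows emitted: 4.

4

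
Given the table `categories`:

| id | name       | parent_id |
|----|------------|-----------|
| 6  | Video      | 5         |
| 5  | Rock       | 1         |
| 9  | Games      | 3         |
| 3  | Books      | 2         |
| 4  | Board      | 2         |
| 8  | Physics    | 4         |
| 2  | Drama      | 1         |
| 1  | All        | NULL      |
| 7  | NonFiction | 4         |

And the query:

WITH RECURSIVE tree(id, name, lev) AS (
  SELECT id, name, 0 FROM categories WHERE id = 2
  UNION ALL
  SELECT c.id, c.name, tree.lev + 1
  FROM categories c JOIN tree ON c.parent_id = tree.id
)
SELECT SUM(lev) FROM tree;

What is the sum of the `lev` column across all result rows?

8

Base: id=2 (Drama) at lev 0.
Iteration 1: rows with parent_id in {2} -> Books (id 3, lev 1), Board (id 4, lev 1).
Iteration 2: rows with parent_id in {3,4} -> NonFiction (id 7, lev 2), Physics (id 8, lev 2), Games (id 9, lev 2).
Iteration 3: no rows with parent_id in {7,8,9}; recursion stops.
SUM(lev) = 0 + 1 + 1 + 2 + 2 + 2 = 8.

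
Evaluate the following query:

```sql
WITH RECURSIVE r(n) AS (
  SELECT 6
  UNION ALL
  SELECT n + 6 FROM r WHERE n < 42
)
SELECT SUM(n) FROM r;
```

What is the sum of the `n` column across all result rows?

168

Base: n=6.
Iteration 1: 6 < 42 holds -> n = 6 + 6 = 12.
Iteration 2: 12 < 42 holds -> n = 12 + 6 = 18.
Iteration 3: 18 < 42 holds -> n = 18 + 6 = 24.
Iteration 4: 24 < 42 holds -> n = 24 + 6 = 30.
Iteration 5: 30 < 42 holds -> n = 30 + 6 = 36.
Iteration 6: 36 < 42 holds -> n = 36 + 6 = 42.
Iteration 7: 42 < 42 fails; recursion stops.
SUM(n) = 6 + 12 + 18 + 24 + 30 + 36 + 42 = 168.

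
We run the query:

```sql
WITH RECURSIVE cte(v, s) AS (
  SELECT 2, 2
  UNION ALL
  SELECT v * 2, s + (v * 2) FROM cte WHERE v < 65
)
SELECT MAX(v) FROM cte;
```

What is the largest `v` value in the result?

Base: v=2, s=2.
Iteration 1: 2 < 65 holds -> v = 2 * 2 = 4, s = 2 + 4 = 6.
Iteration 2: 4 < 65 holds -> v = 4 * 2 = 8, s = 6 + 8 = 14.
Iteration 3: 8 < 65 holds -> v = 8 * 2 = 16, s = 14 + 16 = 30.
Iteration 4: 16 < 65 holds -> v = 16 * 2 = 32, s = 30 + 32 = 62.
Iteration 5: 32 < 65 holds -> v = 32 * 2 = 64, s = 62 + 64 = 126.
Iteration 6: 64 < 65 holds -> v = 64 * 2 = 128, s = 126 + 128 = 254.
Iteration 7: 128 < 65 fails; recursion stops.
v values: 2, 4, 8, 16, 32, 64, 128; the maximum is 128.

128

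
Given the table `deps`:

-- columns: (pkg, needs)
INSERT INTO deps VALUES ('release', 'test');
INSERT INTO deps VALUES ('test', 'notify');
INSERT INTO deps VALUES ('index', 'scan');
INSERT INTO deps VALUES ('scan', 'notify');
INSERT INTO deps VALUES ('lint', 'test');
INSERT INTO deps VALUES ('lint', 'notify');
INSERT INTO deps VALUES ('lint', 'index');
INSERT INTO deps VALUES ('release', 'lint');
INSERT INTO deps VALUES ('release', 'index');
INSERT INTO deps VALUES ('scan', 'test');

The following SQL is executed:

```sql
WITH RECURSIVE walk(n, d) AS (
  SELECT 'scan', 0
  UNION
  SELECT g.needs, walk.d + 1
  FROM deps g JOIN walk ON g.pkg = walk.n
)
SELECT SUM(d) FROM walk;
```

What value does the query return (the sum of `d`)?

Base: (scan, d=0).
Iteration 1: edges from {scan} -> (notify, d=1), (test, d=1).
Iteration 2: edges from {notify,test} -> (notify, d=2).
Iteration 3: no outgoing edges from {notify}; recursion stops.
SUM(d) = 0 + 1 + 1 + 2 = 4.

4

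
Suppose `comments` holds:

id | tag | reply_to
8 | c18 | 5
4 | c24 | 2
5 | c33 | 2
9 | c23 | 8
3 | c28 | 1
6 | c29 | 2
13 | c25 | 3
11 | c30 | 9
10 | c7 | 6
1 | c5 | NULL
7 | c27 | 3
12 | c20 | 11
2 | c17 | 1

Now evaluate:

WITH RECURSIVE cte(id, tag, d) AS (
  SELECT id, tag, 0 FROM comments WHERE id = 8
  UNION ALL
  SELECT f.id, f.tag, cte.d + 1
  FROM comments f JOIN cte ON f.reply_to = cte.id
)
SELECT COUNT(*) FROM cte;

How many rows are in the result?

Base: id=8 (c18) at d 0.
Iteration 1: rows with reply_to in {8} -> c23 (id 9, d 1).
Iteration 2: rows with reply_to in {9} -> c30 (id 11, d 2).
Iteration 3: rows with reply_to in {11} -> c20 (id 12, d 3).
Iteration 4: no rows with reply_to in {12}; recursion stops.
Total rows emitted: 4.

4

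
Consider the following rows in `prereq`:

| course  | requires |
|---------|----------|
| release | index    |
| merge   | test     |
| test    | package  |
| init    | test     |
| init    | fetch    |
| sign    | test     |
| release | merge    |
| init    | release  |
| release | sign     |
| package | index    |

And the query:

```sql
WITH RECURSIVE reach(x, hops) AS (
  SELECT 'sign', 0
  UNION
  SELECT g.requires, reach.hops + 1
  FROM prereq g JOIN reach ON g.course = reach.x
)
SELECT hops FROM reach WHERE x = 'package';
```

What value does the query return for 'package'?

Base: (sign, hops=0).
Iteration 1: edges from {sign} -> (test, hops=1).
Iteration 2: edges from {test} -> (package, hops=2).
Iteration 3: edges from {package} -> (index, hops=3).
Iteration 4: no outgoing edges from {index}; recursion stops.

2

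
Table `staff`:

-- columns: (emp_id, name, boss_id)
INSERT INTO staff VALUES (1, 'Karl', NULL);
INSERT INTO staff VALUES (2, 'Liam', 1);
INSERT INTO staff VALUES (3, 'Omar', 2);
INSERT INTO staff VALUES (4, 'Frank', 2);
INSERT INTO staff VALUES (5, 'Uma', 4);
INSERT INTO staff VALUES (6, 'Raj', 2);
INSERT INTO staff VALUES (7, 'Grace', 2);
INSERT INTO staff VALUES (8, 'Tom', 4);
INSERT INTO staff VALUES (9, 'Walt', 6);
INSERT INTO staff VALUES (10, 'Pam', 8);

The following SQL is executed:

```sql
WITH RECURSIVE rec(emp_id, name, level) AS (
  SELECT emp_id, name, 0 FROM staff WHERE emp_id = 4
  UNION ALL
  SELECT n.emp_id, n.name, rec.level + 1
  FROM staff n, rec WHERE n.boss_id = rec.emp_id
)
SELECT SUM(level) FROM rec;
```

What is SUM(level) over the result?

Base: emp_id=4 (Frank) at level 0.
Iteration 1: rows with boss_id in {4} -> Uma (id 5, level 1), Tom (id 8, level 1).
Iteration 2: rows with boss_id in {5,8} -> Pam (id 10, level 2).
Iteration 3: no rows with boss_id in {10}; recursion stops.
SUM(level) = 0 + 1 + 1 + 2 = 4.

4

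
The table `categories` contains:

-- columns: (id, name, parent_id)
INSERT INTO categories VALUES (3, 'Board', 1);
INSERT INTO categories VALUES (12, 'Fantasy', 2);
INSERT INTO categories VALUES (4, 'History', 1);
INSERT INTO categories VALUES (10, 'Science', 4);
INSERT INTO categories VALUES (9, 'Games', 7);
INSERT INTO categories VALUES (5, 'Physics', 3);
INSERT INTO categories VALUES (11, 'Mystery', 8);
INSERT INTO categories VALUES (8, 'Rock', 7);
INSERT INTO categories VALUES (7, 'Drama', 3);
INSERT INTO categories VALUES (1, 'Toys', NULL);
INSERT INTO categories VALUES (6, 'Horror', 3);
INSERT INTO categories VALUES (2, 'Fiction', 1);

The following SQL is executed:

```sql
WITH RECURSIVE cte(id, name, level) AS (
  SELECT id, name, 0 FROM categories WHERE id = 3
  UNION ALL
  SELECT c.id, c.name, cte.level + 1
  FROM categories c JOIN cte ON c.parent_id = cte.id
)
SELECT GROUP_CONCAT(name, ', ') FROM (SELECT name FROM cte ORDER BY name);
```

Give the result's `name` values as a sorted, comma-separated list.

Board, Drama, Games, Horror, Mystery, Physics, Rock

Base: id=3 (Board) at level 0.
Iteration 1: rows with parent_id in {3} -> Physics (id 5, level 1), Horror (id 6, level 1), Drama (id 7, level 1).
Iteration 2: rows with parent_id in {5,6,7} -> Rock (id 8, level 2), Games (id 9, level 2).
Iteration 3: rows with parent_id in {8,9} -> Mystery (id 11, level 3).
Iteration 4: no rows with parent_id in {11}; recursion stops.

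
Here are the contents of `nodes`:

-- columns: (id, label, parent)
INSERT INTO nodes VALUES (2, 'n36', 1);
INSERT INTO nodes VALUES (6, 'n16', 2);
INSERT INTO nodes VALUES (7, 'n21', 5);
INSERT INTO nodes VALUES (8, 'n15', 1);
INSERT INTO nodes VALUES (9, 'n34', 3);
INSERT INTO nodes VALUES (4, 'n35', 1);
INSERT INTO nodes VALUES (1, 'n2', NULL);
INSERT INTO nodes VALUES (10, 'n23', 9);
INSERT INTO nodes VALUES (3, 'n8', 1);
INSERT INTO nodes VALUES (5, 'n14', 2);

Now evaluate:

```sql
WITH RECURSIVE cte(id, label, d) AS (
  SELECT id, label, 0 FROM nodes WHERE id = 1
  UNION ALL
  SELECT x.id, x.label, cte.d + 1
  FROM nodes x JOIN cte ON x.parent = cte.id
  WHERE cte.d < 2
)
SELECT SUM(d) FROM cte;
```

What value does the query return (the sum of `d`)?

Base: id=1 (n2) at d 0.
Iteration 1: rows with parent in {1} -> n36 (id 2, d 1), n8 (id 3, d 1), n35 (id 4, d 1), n15 (id 8, d 1).
Iteration 2: rows with parent in {2,3,4,8} -> n14 (id 5, d 2), n16 (id 6, d 2), n34 (id 9, d 2).
Iteration 3: d < 2 fails for all current rows; recursion stops.
SUM(d) = 0 + 1 + 1 + 1 + 1 + 2 + 2 + 2 = 10.

10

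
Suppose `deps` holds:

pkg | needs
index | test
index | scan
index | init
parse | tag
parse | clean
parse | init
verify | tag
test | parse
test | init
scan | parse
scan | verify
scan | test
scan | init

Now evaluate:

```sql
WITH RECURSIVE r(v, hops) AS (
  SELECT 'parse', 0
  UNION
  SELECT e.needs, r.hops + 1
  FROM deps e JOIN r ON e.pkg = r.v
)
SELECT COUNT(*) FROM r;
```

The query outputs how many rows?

Base: (parse, hops=0).
Iteration 1: edges from {parse} -> (clean, hops=1), (init, hops=1), (tag, hops=1).
Iteration 2: no outgoing edges from {clean,init,tag}; recursion stops.
Total rows emitted: 4.

4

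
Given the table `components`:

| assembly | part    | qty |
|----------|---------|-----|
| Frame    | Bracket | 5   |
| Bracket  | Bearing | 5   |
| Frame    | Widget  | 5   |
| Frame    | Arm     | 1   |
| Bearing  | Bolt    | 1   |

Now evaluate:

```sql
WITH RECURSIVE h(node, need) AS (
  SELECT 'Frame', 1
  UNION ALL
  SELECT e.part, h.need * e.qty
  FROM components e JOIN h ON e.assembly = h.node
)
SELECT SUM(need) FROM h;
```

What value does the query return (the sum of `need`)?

62

Base: (Frame, need=1).
Iteration 1: components of {Frame} -> Arm = 1*1 = 1, Bracket = 1*5 = 5, Widget = 1*5 = 5.
Iteration 2: components of {Arm,Bracket,Widget} -> Bearing = 5*5 = 25.
Iteration 3: components of {Bearing} -> Bolt = 25*1 = 25.
Iteration 4: no further components; recursion stops.
SUM(need) = 1 + 5 + 5 + 1 + 25 + 25 = 62.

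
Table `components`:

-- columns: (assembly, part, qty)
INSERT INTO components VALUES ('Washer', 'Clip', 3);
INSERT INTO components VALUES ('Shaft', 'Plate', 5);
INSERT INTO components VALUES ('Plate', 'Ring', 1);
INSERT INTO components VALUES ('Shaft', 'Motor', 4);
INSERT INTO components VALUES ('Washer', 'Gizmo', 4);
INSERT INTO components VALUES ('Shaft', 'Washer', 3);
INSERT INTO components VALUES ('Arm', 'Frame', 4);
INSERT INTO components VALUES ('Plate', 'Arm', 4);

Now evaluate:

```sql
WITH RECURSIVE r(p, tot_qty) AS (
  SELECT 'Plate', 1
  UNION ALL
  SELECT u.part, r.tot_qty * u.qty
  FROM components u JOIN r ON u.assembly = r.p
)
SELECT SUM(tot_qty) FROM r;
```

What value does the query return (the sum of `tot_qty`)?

22

Base: (Plate, tot_qty=1).
Iteration 1: components of {Plate} -> Arm = 1*4 = 4, Ring = 1*1 = 1.
Iteration 2: components of {Arm,Ring} -> Frame = 4*4 = 16.
Iteration 3: no further components; recursion stops.
SUM(tot_qty) = 1 + 1 + 4 + 16 = 22.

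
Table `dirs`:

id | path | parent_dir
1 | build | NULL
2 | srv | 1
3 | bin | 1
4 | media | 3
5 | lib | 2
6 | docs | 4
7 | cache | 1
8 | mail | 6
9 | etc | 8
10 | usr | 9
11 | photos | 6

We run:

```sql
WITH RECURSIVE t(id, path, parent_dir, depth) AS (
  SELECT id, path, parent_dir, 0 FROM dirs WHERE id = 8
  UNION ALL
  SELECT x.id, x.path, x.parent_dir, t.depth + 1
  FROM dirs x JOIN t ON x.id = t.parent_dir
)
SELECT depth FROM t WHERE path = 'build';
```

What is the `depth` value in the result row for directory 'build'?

Base: id=8 (mail), parent_dir=6, depth 0.
Iteration 1: join on id=6 -> docs (id 6, parent_dir=4, depth 1).
Iteration 2: join on id=4 -> media (id 4, parent_dir=3, depth 2).
Iteration 3: join on id=3 -> bin (id 3, parent_dir=1, depth 3).
Iteration 4: join on id=1 -> build (id 1, parent_dir=NULL, depth 4).
Iteration 5: parent_dir is NULL; no match; recursion stops.

4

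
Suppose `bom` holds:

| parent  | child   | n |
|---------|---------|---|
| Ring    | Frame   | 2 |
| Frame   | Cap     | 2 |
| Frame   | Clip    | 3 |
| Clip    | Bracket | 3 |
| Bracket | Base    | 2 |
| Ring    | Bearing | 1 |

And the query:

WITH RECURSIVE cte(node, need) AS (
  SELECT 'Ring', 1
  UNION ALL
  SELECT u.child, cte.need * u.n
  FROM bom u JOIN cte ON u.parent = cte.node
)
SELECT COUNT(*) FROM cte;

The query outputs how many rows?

7

Base: (Ring, need=1).
Iteration 1: components of {Ring} -> Bearing = 1*1 = 1, Frame = 1*2 = 2.
Iteration 2: components of {Bearing,Frame} -> Cap = 2*2 = 4, Clip = 2*3 = 6.
Iteration 3: components of {Cap,Clip} -> Bracket = 6*3 = 18.
Iteration 4: components of {Bracket} -> Base = 18*2 = 36.
Iteration 5: no further components; recursion stops.
Total rows emitted: 7.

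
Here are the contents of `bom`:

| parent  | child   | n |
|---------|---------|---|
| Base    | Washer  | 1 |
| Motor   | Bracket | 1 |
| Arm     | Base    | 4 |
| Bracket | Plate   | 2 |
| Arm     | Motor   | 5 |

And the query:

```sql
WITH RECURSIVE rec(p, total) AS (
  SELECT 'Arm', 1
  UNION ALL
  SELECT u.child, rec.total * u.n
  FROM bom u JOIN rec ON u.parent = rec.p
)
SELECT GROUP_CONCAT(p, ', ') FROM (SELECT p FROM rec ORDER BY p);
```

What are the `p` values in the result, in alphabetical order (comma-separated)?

Base: (Arm, total=1).
Iteration 1: components of {Arm} -> Base = 1*4 = 4, Motor = 1*5 = 5.
Iteration 2: components of {Base,Motor} -> Bracket = 5*1 = 5, Washer = 4*1 = 4.
Iteration 3: components of {Bracket,Washer} -> Plate = 5*2 = 10.
Iteration 4: no further components; recursion stops.

Arm, Base, Bracket, Motor, Plate, Washer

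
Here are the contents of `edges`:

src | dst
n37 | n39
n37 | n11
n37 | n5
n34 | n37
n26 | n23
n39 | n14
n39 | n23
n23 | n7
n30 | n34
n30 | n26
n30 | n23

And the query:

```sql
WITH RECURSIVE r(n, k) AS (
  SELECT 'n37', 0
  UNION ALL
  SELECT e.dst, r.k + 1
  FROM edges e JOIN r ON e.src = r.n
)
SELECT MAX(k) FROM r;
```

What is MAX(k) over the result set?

3

Base: (n37, k=0).
Iteration 1: edges from {n37} -> (n11, k=1), (n39, k=1), (n5, k=1).
Iteration 2: edges from {n11,n39,n5} -> (n14, k=2), (n23, k=2).
Iteration 3: edges from {n14,n23} -> (n7, k=3).
Iteration 4: no outgoing edges from {n7}; recursion stops.
k values: 0, 1, 1, 1, 2, 2, 3; the maximum is 3.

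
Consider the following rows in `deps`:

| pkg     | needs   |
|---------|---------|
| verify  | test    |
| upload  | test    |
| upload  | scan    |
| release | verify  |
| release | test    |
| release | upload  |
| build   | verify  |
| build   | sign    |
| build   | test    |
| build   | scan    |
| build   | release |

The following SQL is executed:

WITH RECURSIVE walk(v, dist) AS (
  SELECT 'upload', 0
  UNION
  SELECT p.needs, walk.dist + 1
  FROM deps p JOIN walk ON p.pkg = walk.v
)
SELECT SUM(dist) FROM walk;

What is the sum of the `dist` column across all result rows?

Base: (upload, dist=0).
Iteration 1: edges from {upload} -> (scan, dist=1), (test, dist=1).
Iteration 2: no outgoing edges from {scan,test}; recursion stops.
SUM(dist) = 0 + 1 + 1 = 2.

2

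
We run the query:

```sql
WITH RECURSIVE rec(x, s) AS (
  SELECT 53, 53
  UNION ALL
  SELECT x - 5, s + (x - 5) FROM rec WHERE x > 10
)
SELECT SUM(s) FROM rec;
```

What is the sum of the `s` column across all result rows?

2090

Base: x=53, s=53.
Iteration 1: 53 > 10 holds -> x = 53 - 5 = 48, s = 53 + 48 = 101.
Iteration 2: 48 > 10 holds -> x = 48 - 5 = 43, s = 101 + 43 = 144.
Iteration 3: 43 > 10 holds -> x = 43 - 5 = 38, s = 144 + 38 = 182.
Iteration 4: 38 > 10 holds -> x = 38 - 5 = 33, s = 182 + 33 = 215.
Iteration 5: 33 > 10 holds -> x = 33 - 5 = 28, s = 215 + 28 = 243.
Iteration 6: 28 > 10 holds -> x = 28 - 5 = 23, s = 243 + 23 = 266.
Iteration 7: 23 > 10 holds -> x = 23 - 5 = 18, s = 266 + 18 = 284.
Iteration 8: 18 > 10 holds -> x = 18 - 5 = 13, s = 284 + 13 = 297.
Iteration 9: 13 > 10 holds -> x = 13 - 5 = 8, s = 297 + 8 = 305.
Iteration 10: 8 > 10 fails; recursion stops.
SUM(s) = 53 + 101 + 144 + 182 + 215 + 243 + 266 + 284 + 297 + 305 = 2090.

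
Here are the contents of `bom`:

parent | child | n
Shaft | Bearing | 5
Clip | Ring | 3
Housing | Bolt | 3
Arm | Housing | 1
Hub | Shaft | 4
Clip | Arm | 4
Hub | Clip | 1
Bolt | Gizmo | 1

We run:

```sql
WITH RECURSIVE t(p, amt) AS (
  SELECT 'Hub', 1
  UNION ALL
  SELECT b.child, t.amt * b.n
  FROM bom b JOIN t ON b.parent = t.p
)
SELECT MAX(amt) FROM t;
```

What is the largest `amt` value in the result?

20

Base: (Hub, amt=1).
Iteration 1: components of {Hub} -> Clip = 1*1 = 1, Shaft = 1*4 = 4.
Iteration 2: components of {Clip,Shaft} -> Arm = 1*4 = 4, Bearing = 4*5 = 20, Ring = 1*3 = 3.
Iteration 3: components of {Arm,Bearing,Ring} -> Housing = 4*1 = 4.
Iteration 4: components of {Housing} -> Bolt = 4*3 = 12.
Iteration 5: components of {Bolt} -> Gizmo = 12*1 = 12.
Iteration 6: no further components; recursion stops.
amt values: 1, 1, 4, 3, 4, 20, 4, 12, 12; the maximum is 20.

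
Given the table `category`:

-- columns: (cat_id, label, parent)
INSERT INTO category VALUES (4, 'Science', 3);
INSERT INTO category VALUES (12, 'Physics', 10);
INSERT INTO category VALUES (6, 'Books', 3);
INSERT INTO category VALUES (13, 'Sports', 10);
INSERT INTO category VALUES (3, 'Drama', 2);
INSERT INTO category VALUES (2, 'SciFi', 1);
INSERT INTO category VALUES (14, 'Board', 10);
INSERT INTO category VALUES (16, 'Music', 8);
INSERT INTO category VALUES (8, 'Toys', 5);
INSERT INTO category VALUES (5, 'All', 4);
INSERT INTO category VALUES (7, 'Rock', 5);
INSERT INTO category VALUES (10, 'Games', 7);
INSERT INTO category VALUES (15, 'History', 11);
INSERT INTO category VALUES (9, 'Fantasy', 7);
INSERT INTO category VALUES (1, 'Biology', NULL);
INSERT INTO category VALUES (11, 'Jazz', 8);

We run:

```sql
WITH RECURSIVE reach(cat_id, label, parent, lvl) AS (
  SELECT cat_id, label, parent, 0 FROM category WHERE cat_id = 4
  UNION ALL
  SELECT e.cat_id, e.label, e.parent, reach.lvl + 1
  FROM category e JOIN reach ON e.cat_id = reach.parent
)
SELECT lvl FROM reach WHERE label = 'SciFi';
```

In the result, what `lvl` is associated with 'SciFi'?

Base: cat_id=4 (Science), parent=3, lvl 0.
Iteration 1: join on cat_id=3 -> Drama (id 3, parent=2, lvl 1).
Iteration 2: join on cat_id=2 -> SciFi (id 2, parent=1, lvl 2).
Iteration 3: join on cat_id=1 -> Biology (id 1, parent=NULL, lvl 3).
Iteration 4: parent is NULL; no match; recursion stops.

2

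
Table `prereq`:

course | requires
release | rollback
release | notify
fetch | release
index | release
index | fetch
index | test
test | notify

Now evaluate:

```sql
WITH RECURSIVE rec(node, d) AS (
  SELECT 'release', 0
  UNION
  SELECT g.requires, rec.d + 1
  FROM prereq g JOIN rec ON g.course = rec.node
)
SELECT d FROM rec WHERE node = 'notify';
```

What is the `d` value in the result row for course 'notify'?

1

Base: (release, d=0).
Iteration 1: edges from {release} -> (notify, d=1), (rollback, d=1).
Iteration 2: no outgoing edges from {notify,rollback}; recursion stops.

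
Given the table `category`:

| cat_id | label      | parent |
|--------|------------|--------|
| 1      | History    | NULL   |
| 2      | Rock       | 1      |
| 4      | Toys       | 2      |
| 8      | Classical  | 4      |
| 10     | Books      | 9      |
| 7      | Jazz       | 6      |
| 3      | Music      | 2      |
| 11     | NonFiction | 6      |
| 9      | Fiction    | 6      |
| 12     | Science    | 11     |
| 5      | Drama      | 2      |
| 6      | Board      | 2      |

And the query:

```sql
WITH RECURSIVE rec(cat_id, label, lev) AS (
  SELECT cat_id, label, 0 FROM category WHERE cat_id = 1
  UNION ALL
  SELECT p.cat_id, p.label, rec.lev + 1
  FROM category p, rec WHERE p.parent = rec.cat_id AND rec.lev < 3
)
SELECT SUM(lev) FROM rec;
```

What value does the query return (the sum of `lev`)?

Base: cat_id=1 (History) at lev 0.
Iteration 1: rows with parent in {1} -> Rock (id 2, lev 1).
Iteration 2: rows with parent in {2} -> Music (id 3, lev 2), Toys (id 4, lev 2), Drama (id 5, lev 2), Board (id 6, lev 2).
Iteration 3: rows with parent in {3,4,5,6} -> Jazz (id 7, lev 3), Classical (id 8, lev 3), Fiction (id 9, lev 3), NonFiction (id 11, lev 3).
Iteration 4: lev < 3 fails for all current rows; recursion stops.
SUM(lev) = 0 + 1 + 2 + 2 + 2 + 2 + 3 + 3 + 3 + 3 = 21.

21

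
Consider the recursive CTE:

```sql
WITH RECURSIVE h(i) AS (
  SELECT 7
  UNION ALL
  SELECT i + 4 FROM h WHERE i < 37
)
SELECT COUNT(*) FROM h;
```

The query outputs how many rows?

Base: i=7.
Iteration 1: 7 < 37 holds -> i = 7 + 4 = 11.
Iteration 2: 11 < 37 holds -> i = 11 + 4 = 15.
Iteration 3: 15 < 37 holds -> i = 15 + 4 = 19.
Iteration 4: 19 < 37 holds -> i = 19 + 4 = 23.
Iteration 5: 23 < 37 holds -> i = 23 + 4 = 27.
Iteration 6: 27 < 37 holds -> i = 27 + 4 = 31.
Iteration 7: 31 < 37 holds -> i = 31 + 4 = 35.
Iteration 8: 35 < 37 holds -> i = 35 + 4 = 39.
Iteration 9: 39 < 37 fails; recursion stops.
Total rows emitted: 9.

9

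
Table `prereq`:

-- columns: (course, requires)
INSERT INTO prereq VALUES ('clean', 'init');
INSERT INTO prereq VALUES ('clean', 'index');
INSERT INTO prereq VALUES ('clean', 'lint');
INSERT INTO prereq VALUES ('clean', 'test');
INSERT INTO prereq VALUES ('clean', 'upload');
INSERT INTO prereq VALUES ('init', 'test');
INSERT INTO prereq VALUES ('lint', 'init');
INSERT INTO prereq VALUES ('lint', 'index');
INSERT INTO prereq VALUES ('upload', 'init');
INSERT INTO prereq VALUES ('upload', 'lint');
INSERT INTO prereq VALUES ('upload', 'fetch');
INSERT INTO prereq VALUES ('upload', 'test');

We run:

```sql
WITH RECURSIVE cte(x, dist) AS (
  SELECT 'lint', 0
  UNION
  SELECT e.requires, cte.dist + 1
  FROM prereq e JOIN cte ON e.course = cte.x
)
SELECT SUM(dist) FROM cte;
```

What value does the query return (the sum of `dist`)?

4

Base: (lint, dist=0).
Iteration 1: edges from {lint} -> (index, dist=1), (init, dist=1).
Iteration 2: edges from {index,init} -> (test, dist=2).
Iteration 3: no outgoing edges from {test}; recursion stops.
SUM(dist) = 0 + 1 + 1 + 2 = 4.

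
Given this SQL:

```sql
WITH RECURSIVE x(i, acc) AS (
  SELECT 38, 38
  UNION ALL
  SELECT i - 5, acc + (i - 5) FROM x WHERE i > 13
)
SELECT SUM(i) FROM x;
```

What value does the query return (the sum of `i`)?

Base: i=38, acc=38.
Iteration 1: 38 > 13 holds -> i = 38 - 5 = 33, acc = 38 + 33 = 71.
Iteration 2: 33 > 13 holds -> i = 33 - 5 = 28, acc = 71 + 28 = 99.
Iteration 3: 28 > 13 holds -> i = 28 - 5 = 23, acc = 99 + 23 = 122.
Iteration 4: 23 > 13 holds -> i = 23 - 5 = 18, acc = 122 + 18 = 140.
Iteration 5: 18 > 13 holds -> i = 18 - 5 = 13, acc = 140 + 13 = 153.
Iteration 6: 13 > 13 fails; recursion stops.
SUM(i) = 38 + 33 + 28 + 23 + 18 + 13 = 153.

153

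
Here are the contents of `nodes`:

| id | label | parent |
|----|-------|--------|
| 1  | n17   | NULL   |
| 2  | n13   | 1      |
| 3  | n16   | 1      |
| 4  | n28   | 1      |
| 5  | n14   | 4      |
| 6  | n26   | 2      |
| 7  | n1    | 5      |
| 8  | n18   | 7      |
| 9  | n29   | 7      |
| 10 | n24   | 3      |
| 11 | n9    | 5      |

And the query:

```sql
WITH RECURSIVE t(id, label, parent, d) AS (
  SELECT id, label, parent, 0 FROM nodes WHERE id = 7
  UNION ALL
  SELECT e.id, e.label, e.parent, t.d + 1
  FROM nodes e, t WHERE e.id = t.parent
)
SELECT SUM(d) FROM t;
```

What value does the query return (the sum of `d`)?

6

Base: id=7 (n1), parent=5, d 0.
Iteration 1: join on id=5 -> n14 (id 5, parent=4, d 1).
Iteration 2: join on id=4 -> n28 (id 4, parent=1, d 2).
Iteration 3: join on id=1 -> n17 (id 1, parent=NULL, d 3).
Iteration 4: parent is NULL; no match; recursion stops.
SUM(d) = 0 + 1 + 2 + 3 = 6.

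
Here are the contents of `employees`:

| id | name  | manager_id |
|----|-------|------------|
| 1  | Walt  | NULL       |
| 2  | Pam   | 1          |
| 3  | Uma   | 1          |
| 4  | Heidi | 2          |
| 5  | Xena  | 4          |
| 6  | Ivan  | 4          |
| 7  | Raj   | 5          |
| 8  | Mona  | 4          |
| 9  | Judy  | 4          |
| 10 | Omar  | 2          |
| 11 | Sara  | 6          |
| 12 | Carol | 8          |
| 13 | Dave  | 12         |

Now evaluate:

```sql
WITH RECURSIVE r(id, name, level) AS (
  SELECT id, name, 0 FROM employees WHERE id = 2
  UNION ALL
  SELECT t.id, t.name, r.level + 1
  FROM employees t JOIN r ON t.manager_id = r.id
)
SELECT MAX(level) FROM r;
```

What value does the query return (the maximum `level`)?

4

Base: id=2 (Pam) at level 0.
Iteration 1: rows with manager_id in {2} -> Heidi (id 4, level 1), Omar (id 10, level 1).
Iteration 2: rows with manager_id in {4,10} -> Xena (id 5, level 2), Ivan (id 6, level 2), Mona (id 8, level 2), Judy (id 9, level 2).
Iteration 3: rows with manager_id in {5,6,8,9} -> Raj (id 7, level 3), Sara (id 11, level 3), Carol (id 12, level 3).
Iteration 4: rows with manager_id in {7,11,12} -> Dave (id 13, level 4).
Iteration 5: no rows with manager_id in {13}; recursion stops.
level values: 0, 1, 1, 2, 2, 2, 2, 3, 3, 3, 4; the maximum is 4.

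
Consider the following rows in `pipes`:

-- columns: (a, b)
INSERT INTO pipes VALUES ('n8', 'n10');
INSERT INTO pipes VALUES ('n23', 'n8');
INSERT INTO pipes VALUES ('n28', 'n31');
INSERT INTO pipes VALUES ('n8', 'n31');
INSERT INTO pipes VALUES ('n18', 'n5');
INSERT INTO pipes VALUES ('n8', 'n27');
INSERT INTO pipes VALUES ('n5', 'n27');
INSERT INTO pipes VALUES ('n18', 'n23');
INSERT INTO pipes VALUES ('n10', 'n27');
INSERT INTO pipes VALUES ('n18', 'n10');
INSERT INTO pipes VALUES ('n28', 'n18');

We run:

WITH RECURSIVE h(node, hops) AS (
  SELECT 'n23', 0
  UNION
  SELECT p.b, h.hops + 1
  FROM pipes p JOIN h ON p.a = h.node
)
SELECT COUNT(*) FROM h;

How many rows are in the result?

Base: (n23, hops=0).
Iteration 1: edges from {n23} -> (n8, hops=1).
Iteration 2: edges from {n8} -> (n10, hops=2), (n27, hops=2), (n31, hops=2).
Iteration 3: edges from {n10,n27,n31} -> (n27, hops=3).
Iteration 4: no outgoing edges from {n27}; recursion stops.
Total rows emitted: 6.

6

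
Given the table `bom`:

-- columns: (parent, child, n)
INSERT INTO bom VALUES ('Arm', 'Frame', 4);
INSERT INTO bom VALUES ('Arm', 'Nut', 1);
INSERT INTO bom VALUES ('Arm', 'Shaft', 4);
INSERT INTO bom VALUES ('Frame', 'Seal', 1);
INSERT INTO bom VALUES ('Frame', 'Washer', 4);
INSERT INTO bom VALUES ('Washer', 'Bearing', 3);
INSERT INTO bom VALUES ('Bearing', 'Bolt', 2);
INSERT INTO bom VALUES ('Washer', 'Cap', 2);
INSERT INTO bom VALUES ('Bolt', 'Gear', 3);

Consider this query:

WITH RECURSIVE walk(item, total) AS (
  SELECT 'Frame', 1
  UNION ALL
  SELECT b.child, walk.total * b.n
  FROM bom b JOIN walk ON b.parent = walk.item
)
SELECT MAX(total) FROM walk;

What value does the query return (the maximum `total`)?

Base: (Frame, total=1).
Iteration 1: components of {Frame} -> Seal = 1*1 = 1, Washer = 1*4 = 4.
Iteration 2: components of {Seal,Washer} -> Bearing = 4*3 = 12, Cap = 4*2 = 8.
Iteration 3: components of {Bearing,Cap} -> Bolt = 12*2 = 24.
Iteration 4: components of {Bolt} -> Gear = 24*3 = 72.
Iteration 5: no further components; recursion stops.
total values: 1, 1, 4, 12, 8, 24, 72; the maximum is 72.

72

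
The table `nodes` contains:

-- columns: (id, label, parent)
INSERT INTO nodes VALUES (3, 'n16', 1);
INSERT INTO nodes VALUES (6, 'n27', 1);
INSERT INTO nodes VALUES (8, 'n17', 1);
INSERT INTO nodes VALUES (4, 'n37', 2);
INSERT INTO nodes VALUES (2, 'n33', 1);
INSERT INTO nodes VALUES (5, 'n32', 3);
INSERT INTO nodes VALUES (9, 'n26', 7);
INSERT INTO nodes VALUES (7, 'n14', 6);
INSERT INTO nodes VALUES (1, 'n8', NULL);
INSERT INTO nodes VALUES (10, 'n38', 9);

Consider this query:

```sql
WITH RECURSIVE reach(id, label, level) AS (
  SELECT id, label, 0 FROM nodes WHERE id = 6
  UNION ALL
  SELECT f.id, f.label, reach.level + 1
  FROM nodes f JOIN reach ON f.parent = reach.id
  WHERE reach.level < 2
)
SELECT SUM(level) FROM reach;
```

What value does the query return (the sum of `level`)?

3

Base: id=6 (n27) at level 0.
Iteration 1: rows with parent in {6} -> n14 (id 7, level 1).
Iteration 2: rows with parent in {7} -> n26 (id 9, level 2).
Iteration 3: level < 2 fails for all current rows; recursion stops.
SUM(level) = 0 + 1 + 2 = 3.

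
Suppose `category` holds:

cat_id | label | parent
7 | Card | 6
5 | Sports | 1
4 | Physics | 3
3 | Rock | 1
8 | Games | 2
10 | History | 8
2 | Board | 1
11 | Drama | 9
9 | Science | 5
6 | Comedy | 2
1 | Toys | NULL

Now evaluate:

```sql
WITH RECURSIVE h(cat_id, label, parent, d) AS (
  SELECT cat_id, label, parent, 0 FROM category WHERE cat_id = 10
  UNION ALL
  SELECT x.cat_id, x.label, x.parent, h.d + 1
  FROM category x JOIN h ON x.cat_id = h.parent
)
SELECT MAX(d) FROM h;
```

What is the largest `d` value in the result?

3

Base: cat_id=10 (History), parent=8, d 0.
Iteration 1: join on cat_id=8 -> Games (id 8, parent=2, d 1).
Iteration 2: join on cat_id=2 -> Board (id 2, parent=1, d 2).
Iteration 3: join on cat_id=1 -> Toys (id 1, parent=NULL, d 3).
Iteration 4: parent is NULL; no match; recursion stops.
d values: 0, 1, 2, 3; the maximum is 3.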